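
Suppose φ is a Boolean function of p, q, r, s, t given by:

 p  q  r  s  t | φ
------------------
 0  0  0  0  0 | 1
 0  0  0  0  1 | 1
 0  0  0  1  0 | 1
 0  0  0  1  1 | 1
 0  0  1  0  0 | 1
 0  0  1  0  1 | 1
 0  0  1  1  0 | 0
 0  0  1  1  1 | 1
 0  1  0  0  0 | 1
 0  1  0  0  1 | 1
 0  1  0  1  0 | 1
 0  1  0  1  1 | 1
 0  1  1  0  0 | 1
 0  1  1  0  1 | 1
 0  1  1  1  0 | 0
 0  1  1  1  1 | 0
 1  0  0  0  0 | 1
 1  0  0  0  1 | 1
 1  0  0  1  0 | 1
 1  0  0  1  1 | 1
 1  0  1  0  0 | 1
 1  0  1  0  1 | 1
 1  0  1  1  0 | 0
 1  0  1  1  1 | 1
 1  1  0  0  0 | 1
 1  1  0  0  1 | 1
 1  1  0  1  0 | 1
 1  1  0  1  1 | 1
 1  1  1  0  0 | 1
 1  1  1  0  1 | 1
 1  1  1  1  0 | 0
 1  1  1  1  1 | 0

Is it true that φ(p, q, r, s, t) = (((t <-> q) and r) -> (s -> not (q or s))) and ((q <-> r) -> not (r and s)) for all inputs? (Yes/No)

Yes

Test each input against both φ and the formula:
  p=0, q=0, r=0, s=0, t=0: formula gives 1, φ = 1 ✓
  p=0, q=0, r=0, s=0, t=1: formula gives 1, φ = 1 ✓
  p=0, q=0, r=0, s=1, t=0: formula gives 1, φ = 1 ✓
  p=0, q=0, r=0, s=1, t=1: formula gives 1, φ = 1 ✓
  …and likewise for the remaining 28 rows.
All 32 rows match — the expression computes φ exactly.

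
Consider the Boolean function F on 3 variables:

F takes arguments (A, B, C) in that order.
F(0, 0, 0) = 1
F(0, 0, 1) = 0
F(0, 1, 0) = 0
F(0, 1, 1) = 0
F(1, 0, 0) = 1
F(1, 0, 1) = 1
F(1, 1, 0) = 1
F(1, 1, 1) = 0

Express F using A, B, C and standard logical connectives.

Collect the rows where F=1 — (0,0,0), (1,0,0), (1,0,1), (1,1,0) — and write one minterm per row: ¬A·¬B·¬C, A·¬B·¬C, A·¬B·C, A·B·¬C. Their union (logical OR) reproduces the table exactly.

F(A, B, C) = ((((~A & ~B) & ~C) | ((A & ~B) & ~C)) | ((A & ~B) & C)) | ((A & B) & ~C)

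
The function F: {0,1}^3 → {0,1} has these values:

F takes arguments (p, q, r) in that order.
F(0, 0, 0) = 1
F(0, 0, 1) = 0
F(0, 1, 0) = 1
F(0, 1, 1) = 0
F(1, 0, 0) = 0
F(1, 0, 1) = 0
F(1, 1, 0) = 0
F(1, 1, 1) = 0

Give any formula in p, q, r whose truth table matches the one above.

F=1 on 2 inputs: (0,0,0), (0,1,0). Reading each as a conjunction of literals (¬p·¬q·¬r, ¬p·q·¬r) and taking the OR gives the canonical DNF.

F(p, q, r) = ((~p & ~q) & ~r) | ((~p & q) & ~r)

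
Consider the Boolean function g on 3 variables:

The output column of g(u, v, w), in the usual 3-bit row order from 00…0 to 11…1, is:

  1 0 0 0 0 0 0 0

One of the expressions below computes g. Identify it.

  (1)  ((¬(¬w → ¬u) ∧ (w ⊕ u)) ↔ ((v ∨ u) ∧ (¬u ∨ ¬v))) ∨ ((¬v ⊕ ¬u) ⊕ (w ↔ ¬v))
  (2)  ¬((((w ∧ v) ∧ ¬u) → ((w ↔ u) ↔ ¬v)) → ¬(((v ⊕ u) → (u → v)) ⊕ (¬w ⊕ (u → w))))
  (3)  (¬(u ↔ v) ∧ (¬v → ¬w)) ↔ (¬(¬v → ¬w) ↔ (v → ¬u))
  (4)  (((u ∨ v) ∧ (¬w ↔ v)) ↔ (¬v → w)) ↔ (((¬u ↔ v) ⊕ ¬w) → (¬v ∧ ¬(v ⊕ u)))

(1) disagrees with g on (0,0,1) (formula → 1, table → 0); rule it out.
(2) disagrees with g on (0,1,0) (formula → 1, table → 0); rule it out.
(4) disagrees with g on (0,1,0) (formula → 1, table → 0); rule it out.
That leaves (3). Evaluating it on every row reproduces the table of g exactly.

3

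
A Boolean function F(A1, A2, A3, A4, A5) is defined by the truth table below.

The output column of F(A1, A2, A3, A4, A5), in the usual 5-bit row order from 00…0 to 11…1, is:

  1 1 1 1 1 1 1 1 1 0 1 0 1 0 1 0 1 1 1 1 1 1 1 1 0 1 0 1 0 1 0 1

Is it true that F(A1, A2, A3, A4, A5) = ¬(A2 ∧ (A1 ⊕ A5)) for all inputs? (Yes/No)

Yes

Evaluate ¬(A2 ∧ (A1 ⊕ A5)) on each row and compare to F:
  A1=0, A2=0, A3=0, A4=0, A5=0: formula gives 1, F = 1 ✓
  A1=0, A2=0, A3=0, A4=0, A5=1: formula gives 1, F = 1 ✓
  A1=0, A2=0, A3=0, A4=1, A5=0: formula gives 1, F = 1 ✓
  A1=0, A2=0, A3=0, A4=1, A5=1: formula gives 1, F = 1 ✓
  … (the remaining 28 rows also agree.)
No disagreement on any input; they are logically equivalent.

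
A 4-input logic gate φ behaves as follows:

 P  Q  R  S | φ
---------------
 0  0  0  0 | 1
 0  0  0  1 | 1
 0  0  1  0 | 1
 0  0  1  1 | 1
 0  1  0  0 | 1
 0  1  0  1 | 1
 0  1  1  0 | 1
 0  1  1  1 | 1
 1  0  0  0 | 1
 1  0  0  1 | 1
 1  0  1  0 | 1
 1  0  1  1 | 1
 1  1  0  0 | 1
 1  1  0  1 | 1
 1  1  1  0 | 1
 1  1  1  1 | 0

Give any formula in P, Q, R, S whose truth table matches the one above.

φ(P, Q, R, S) = not (((P and Q) and R) and S)

The output is 0 only when every input is 1 — NAND of all inputs.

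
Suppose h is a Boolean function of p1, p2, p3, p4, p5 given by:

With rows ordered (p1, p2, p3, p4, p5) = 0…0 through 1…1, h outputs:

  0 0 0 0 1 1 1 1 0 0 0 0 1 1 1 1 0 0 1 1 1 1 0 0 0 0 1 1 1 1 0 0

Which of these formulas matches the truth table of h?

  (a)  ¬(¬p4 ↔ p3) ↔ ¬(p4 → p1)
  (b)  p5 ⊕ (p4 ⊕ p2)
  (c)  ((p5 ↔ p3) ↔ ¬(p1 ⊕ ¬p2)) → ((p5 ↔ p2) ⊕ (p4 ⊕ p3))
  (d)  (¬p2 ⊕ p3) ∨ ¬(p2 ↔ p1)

a

(b) fails at (0,0,0,0,1): the formula yields 1, h is 0.
(c) fails at (0,0,0,0,0): the formula yields 1, h is 0.
(d) fails at (0,0,0,0,0): the formula yields 1, h is 0.
(a) is the remaining candidate, and it agrees with h on all 32 inputs.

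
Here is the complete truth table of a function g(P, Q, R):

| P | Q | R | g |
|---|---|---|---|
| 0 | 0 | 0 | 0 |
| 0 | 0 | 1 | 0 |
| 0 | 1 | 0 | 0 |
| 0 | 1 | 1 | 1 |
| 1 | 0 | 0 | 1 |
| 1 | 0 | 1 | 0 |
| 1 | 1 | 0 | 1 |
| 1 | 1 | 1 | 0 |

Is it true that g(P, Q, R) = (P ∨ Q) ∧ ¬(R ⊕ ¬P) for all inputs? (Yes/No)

Evaluate (P ∨ Q) ∧ ¬(R ⊕ ¬P) on each row and compare to g:
  P=0, Q=0, R=0: formula gives 0, g = 0 ✓
  P=0, Q=0, R=1: formula gives 0, g = 0 ✓
  P=0, Q=1, R=0: formula gives 0, g = 0 ✓
  P=0, Q=1, R=1: formula gives 1, g = 1 ✓
  P=1, Q=0, R=0: formula gives 1, g = 1 ✓
  … (the remaining 3 rows also agree.)
No disagreement on any input; they are logically equivalent.

Yes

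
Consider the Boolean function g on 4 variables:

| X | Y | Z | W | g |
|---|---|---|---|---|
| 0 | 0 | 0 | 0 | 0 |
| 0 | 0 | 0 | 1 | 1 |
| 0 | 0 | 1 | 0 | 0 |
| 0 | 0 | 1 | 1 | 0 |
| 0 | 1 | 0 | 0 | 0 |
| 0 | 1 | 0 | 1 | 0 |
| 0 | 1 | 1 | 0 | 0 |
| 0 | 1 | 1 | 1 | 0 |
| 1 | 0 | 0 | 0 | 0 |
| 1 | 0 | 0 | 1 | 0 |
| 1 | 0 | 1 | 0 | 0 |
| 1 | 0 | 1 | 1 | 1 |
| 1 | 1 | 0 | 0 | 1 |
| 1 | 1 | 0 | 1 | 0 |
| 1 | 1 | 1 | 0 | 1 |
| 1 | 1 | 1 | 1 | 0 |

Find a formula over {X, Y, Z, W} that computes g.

g(X, Y, Z, W) = (((((¬X ∧ ¬Y) ∧ ¬Z) ∧ W) ∨ (((X ∧ ¬Y) ∧ Z) ∧ W)) ∨ (((X ∧ Y) ∧ ¬Z) ∧ ¬W)) ∨ (((X ∧ Y) ∧ Z) ∧ ¬W)

Collect the rows where g=1 — (0,0,0,1), (1,0,1,1), (1,1,0,0), (1,1,1,0) — and write one minterm per row: ¬X·¬Y·¬Z·W, X·¬Y·Z·W, X·Y·¬Z·¬W, X·Y·Z·¬W. Their union (logical OR) reproduces the table exactly.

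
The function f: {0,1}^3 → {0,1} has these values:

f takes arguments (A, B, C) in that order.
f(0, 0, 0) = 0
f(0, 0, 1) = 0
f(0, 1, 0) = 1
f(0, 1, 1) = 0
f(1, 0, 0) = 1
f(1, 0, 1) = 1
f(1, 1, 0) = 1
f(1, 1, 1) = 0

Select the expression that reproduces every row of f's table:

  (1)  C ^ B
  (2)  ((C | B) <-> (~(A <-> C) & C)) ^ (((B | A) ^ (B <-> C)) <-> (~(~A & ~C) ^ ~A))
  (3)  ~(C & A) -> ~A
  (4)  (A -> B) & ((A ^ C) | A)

2

(1) fails at (0,0,1): the formula yields 1, f is 0.
(3) fails at (0,0,0): the formula yields 1, f is 0.
(4) fails at (0,0,1): the formula yields 1, f is 0.
That leaves (2). Evaluating it on every row reproduces the table of f exactly.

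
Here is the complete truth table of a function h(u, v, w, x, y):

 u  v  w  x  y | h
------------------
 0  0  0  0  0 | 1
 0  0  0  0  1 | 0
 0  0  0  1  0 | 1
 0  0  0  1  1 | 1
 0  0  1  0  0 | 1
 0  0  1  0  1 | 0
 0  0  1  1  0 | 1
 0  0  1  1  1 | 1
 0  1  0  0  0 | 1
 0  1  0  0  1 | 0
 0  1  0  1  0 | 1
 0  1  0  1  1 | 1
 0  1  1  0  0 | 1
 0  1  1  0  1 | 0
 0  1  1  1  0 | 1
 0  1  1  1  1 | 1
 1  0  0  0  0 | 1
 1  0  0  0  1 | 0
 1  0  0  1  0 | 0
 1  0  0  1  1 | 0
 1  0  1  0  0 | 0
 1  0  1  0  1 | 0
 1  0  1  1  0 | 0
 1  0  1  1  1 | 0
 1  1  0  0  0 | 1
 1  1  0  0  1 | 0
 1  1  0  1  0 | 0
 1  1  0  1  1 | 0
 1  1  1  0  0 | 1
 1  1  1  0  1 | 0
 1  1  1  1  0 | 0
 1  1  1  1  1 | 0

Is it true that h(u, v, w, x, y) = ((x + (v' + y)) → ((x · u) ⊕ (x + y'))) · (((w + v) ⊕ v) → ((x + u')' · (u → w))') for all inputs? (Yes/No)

Check the formula against h row by row:
  u=0, v=0, w=0, x=0, y=0: formula gives 1, h = 1 ✓
  u=0, v=0, w=0, x=0, y=1: formula gives 0, h = 0 ✓
  u=0, v=0, w=0, x=1, y=0: formula gives 1, h = 1 ✓
  u=0, v=0, w=0, x=1, y=1: formula gives 1, h = 1 ✓
  … (the remaining 28 rows also agree.)
No disagreement on any input; they are logically equivalent.

Yes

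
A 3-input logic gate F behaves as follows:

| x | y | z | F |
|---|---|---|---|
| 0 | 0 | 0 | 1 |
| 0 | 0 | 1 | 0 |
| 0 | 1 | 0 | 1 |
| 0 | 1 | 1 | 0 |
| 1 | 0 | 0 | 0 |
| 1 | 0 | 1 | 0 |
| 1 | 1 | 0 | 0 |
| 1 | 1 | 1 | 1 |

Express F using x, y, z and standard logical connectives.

F(x, y, z) = (((~x & ~y) & ~z) | ((~x & y) & ~z)) | ((x & y) & z)

F=1 on 3 inputs: (0,0,0), (0,1,0), (1,1,1). Reading each as a conjunction of literals (¬x·¬y·¬z, ¬x·y·¬z, x·y·z) and taking the OR gives the canonical DNF.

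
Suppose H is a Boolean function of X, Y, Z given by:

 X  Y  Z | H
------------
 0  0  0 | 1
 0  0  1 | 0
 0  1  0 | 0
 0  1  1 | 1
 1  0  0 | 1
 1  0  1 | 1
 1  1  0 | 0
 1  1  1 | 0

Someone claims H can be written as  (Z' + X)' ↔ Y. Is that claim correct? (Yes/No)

Yes

Test each input against both H and the formula:
  X=0, Y=0, Z=0: formula gives 1, H = 1 ✓
  X=0, Y=0, Z=1: formula gives 0, H = 0 ✓
  X=0, Y=1, Z=0: formula gives 0, H = 0 ✓
  X=0, Y=1, Z=1: formula gives 1, H = 1 ✓
  X=1, Y=0, Z=0: formula gives 1, H = 1 ✓
  … (the remaining 3 rows also agree.)
No disagreement on any input; they are logically equivalent.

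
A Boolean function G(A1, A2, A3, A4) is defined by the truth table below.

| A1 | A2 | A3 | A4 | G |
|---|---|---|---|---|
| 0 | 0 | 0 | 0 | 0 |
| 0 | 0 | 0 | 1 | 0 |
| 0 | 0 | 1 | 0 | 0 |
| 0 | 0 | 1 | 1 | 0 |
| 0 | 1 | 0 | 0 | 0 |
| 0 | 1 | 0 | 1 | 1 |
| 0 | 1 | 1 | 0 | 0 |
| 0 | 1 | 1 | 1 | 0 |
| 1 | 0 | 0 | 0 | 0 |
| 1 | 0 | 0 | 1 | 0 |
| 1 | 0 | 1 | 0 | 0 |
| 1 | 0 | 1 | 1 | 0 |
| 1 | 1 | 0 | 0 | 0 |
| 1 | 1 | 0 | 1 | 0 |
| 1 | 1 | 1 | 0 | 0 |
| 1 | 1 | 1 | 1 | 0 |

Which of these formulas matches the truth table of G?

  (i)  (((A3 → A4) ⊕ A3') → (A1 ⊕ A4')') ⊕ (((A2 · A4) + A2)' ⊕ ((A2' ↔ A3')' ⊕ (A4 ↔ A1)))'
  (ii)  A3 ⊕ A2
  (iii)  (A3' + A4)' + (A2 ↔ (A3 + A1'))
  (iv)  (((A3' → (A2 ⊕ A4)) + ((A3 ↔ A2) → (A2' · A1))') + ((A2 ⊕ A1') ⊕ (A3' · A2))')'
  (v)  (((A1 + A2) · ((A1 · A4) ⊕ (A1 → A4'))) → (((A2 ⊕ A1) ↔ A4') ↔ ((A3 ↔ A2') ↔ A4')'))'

(i) disagrees with G on (0,0,0,1) (formula → 1, table → 0); rule it out.
(ii) disagrees with G on (0,0,1,0) (formula → 1, table → 0); rule it out.
(iii) disagrees with G on (0,0,1,0) (formula → 1, table → 0); rule it out.
(v) disagrees with G on (0,1,0,0) (formula → 1, table → 0); rule it out.
(iv) is the remaining candidate, and it agrees with G on all 16 inputs.

iv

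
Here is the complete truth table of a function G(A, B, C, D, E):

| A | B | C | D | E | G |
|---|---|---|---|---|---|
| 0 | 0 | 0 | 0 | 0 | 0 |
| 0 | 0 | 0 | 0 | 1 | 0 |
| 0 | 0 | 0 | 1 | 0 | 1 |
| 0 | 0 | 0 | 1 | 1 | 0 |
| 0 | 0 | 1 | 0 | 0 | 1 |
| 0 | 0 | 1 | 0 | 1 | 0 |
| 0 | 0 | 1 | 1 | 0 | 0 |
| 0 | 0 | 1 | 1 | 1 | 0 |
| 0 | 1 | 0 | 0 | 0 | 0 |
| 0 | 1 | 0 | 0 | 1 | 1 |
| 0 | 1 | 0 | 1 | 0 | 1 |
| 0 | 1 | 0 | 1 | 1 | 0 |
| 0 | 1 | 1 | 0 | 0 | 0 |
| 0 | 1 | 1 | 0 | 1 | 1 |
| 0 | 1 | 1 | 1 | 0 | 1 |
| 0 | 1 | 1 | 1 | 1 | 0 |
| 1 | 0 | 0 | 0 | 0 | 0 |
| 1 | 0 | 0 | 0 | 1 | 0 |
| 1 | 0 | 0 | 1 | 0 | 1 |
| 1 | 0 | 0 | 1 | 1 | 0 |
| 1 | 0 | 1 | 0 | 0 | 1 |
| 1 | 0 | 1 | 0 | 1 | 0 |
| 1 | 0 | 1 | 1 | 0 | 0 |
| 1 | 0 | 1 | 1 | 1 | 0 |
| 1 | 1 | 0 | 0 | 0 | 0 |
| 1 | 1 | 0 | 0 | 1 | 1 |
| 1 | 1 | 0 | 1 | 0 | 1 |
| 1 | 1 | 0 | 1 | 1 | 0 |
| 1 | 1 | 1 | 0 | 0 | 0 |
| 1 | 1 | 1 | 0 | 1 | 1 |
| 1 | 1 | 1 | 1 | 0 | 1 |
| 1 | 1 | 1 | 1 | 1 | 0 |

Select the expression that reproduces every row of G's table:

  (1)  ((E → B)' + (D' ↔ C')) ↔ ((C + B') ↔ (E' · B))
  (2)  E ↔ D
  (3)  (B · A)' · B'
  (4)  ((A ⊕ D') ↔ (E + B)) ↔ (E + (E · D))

(2): at (0,0,0,0,0) it gives 1, but G = 0 — eliminated.
(3): at (0,0,0,0,0) it gives 1, but G = 0 — eliminated.
(4): at (0,0,0,0,0) it gives 1, but G = 0 — eliminated.
(1) is the remaining candidate, and it agrees with G on all 32 inputs.

1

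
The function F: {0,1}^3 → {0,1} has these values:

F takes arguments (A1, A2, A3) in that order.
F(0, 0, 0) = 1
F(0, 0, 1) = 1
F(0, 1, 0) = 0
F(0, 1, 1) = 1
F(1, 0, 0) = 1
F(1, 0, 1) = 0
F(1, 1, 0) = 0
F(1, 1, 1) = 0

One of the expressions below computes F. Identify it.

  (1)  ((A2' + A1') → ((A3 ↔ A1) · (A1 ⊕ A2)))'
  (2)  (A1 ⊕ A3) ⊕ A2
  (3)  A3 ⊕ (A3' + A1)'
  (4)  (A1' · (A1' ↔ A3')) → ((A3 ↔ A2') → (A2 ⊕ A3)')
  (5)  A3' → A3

(2) fails at (0,0,0): the formula yields 0, F is 1.
(3) fails at (0,0,0): the formula yields 0, F is 1.
(4) fails at (1,0,1): the formula yields 1, F is 0.
(5) fails at (0,0,0): the formula yields 0, F is 1.
Only (1) survives; checking it on all 8 rows confirms it matches F.

1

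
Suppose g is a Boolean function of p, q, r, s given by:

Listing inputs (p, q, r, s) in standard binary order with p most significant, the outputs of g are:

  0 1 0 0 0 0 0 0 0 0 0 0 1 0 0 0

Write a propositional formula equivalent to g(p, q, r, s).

Collect the rows where g=1 — (0,0,0,1), (1,1,0,0) — and write one minterm per row: ¬p·¬q·¬r·s, p·q·¬r·¬s. Their union (logical OR) reproduces the table exactly.

g(p, q, r, s) = (((NOT p AND NOT q) AND NOT r) AND s) OR (((p AND q) AND NOT r) AND NOT s)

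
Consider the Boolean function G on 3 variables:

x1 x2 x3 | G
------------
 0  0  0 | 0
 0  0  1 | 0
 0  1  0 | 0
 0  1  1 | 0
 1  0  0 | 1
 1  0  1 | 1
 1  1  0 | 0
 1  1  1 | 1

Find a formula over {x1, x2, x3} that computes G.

The 1-rows are (1,0,0), (1,0,1), (1,1,1). Each contributes one minterm — x1·¬x2·¬x3; x1·¬x2·x3; x1·x2·x3 — and their disjunction is a sum-of-products form of G.

G(x1, x2, x3) = (((x1 AND NOT x2) AND NOT x3) OR ((x1 AND NOT x2) AND x3)) OR ((x1 AND x2) AND x3)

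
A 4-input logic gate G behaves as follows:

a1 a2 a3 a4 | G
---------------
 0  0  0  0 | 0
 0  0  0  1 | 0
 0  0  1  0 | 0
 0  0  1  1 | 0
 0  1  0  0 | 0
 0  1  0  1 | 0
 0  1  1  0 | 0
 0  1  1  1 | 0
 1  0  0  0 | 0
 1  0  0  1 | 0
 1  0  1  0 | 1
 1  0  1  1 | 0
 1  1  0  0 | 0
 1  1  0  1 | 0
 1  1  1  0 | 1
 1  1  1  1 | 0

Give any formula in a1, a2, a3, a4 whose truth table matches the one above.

G=1 on 2 inputs: (1,0,1,0), (1,1,1,0). Reading each as a conjunction of literals (a1·¬a2·a3·¬a4, a1·a2·a3·¬a4) and taking the OR gives the canonical DNF.

G(a1, a2, a3, a4) = (((a1 & ~a2) & a3) & ~a4) | (((a1 & a2) & a3) & ~a4)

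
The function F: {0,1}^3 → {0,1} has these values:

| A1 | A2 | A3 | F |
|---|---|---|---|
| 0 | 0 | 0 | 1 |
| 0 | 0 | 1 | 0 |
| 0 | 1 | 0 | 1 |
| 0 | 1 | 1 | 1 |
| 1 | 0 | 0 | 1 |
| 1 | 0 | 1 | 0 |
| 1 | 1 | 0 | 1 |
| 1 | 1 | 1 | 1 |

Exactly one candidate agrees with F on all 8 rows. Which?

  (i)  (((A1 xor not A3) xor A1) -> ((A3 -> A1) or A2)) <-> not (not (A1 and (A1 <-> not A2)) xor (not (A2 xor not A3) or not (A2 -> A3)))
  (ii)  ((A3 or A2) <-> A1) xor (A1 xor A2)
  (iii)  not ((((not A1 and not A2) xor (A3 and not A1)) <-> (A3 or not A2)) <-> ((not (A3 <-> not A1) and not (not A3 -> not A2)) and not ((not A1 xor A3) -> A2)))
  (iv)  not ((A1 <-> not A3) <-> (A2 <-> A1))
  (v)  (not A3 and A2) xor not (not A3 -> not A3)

(i) fails at (0,0,0): the formula yields 0, F is 1.
(iii) fails at (1,0,0): the formula yields 0, F is 1.
(iv) fails at (0,1,0): the formula yields 0, F is 1.
(v) fails at (0,0,0): the formula yields 0, F is 1.
(ii) is the remaining candidate, and it agrees with F on all 8 inputs.

ii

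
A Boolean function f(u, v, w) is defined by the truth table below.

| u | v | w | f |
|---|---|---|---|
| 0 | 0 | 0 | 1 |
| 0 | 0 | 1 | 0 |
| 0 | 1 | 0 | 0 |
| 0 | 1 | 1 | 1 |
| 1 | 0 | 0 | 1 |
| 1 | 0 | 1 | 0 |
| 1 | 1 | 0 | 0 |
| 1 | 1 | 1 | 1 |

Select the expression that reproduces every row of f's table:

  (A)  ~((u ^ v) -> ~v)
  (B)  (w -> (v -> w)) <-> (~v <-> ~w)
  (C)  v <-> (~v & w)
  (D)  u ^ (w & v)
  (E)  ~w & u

B

(A): at (0,0,0) it gives 0, but f = 1 — eliminated.
(C): at (0,1,1) it gives 0, but f = 1 — eliminated.
(D): at (0,0,0) it gives 0, but f = 1 — eliminated.
(E): at (0,0,0) it gives 0, but f = 1 — eliminated.
Only (B) survives; checking it on all 8 rows confirms it matches f.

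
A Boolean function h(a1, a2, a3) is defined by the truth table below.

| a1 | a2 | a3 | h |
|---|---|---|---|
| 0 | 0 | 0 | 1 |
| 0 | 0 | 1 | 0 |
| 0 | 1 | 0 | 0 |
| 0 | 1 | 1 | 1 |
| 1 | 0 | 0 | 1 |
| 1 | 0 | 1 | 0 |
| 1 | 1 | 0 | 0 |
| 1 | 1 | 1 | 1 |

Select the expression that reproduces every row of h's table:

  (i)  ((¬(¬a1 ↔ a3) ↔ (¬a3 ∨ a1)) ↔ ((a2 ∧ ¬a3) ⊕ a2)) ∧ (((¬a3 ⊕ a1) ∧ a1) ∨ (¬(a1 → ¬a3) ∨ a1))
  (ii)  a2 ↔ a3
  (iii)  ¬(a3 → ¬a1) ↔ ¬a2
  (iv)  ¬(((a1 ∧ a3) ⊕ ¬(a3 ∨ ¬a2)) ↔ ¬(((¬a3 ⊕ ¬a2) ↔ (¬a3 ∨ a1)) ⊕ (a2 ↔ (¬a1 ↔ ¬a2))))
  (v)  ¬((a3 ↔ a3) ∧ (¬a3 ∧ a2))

(i) disagrees with h on (0,0,0) (formula → 0, table → 1); rule it out.
(iii) disagrees with h on (0,0,0) (formula → 0, table → 1); rule it out.
(iv) disagrees with h on (0,0,1) (formula → 1, table → 0); rule it out.
(v) disagrees with h on (0,0,1) (formula → 1, table → 0); rule it out.
(ii) is the remaining candidate, and it agrees with h on all 8 inputs.

ii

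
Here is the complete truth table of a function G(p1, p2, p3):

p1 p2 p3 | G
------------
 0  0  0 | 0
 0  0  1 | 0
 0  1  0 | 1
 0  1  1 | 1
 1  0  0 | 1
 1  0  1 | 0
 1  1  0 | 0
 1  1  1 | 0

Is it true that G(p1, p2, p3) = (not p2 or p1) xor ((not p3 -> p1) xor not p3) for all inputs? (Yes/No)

No

Test each input against both G and the formula:
  p1=0, p2=0, p3=0: formula gives 0, G = 0 ✓
  p1=0, p2=0, p3=1: formula gives 0, G = 0 ✓
  p1=0, p2=1, p3=0: formula gives 1, G = 1 ✓
  p1=0, p2=1, p3=1: formula gives 1, G = 1 ✓
  p1=1, p2=0, p3=0: formula gives 1, G = 1 ✓
  …
  p1=1, p2=1, p3=0: formula gives 1, but G = 0 ✗
Since they disagree at (1,1,0), the expression is not a correct formula for G.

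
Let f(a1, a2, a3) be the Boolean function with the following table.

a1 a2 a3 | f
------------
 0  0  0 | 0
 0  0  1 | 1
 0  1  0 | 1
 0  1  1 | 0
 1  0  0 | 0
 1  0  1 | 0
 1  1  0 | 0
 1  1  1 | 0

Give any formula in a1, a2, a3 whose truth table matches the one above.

The 1-rows are (0,0,1), (0,1,0). Each contributes one minterm — ¬a1·¬a2·a3; ¬a1·a2·¬a3 — and their disjunction is a sum-of-products form of f.

f(a1, a2, a3) = ((~a1 & ~a2) & a3) | ((~a1 & a2) & ~a3)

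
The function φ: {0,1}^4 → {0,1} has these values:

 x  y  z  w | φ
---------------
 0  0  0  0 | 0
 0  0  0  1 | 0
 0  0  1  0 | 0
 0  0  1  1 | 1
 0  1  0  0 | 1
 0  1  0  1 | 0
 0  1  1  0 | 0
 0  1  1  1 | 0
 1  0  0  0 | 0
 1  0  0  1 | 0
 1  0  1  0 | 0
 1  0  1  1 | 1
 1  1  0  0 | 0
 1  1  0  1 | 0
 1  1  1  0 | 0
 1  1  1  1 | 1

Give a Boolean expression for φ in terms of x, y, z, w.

φ=1 on 4 inputs: (0,0,1,1), (0,1,0,0), (1,0,1,1), (1,1,1,1). Reading each as a conjunction of literals (¬x·¬y·z·w, ¬x·y·¬z·¬w, x·¬y·z·w, x·y·z·w) and taking the OR gives the canonical DNF.

φ(x, y, z, w) = (((((~x & ~y) & z) & w) | (((~x & y) & ~z) & ~w)) | (((x & ~y) & z) & w)) | (((x & y) & z) & w)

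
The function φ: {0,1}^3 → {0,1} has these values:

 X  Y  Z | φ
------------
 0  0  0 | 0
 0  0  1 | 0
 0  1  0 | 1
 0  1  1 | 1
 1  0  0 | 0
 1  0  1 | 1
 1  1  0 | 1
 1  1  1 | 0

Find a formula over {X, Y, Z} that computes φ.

φ=1 on 4 inputs: (0,1,0), (0,1,1), (1,0,1), (1,1,0). Reading each as a conjunction of literals (¬X·Y·¬Z, ¬X·Y·Z, X·¬Y·Z, X·Y·¬Z) and taking the OR gives the canonical DNF.

φ(X, Y, Z) = ((((¬X ∧ Y) ∧ ¬Z) ∨ ((¬X ∧ Y) ∧ Z)) ∨ ((X ∧ ¬Y) ∧ Z)) ∨ ((X ∧ Y) ∧ ¬Z)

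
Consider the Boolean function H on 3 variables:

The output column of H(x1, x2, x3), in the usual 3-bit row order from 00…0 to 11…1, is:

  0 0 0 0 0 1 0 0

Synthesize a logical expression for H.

H(x1, x2, x3) = (x1 & ~x2) & x3

H is 1 on exactly one input, (1,0,1), whose minterm is x1·¬x2·x3. So H is just that conjunction.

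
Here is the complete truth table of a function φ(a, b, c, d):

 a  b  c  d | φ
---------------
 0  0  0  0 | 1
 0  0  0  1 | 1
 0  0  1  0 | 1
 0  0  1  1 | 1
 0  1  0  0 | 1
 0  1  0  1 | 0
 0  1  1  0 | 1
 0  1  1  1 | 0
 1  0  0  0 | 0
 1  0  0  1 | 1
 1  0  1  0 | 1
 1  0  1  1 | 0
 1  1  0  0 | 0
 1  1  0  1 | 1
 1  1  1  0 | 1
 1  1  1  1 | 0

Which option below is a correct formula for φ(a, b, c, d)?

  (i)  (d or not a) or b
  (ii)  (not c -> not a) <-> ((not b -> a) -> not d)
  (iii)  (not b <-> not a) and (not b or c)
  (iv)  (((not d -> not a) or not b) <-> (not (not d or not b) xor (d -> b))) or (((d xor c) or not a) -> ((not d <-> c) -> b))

(i) fails at (0,1,0,1): the formula yields 1, φ is 0.
(iii) fails at (0,1,0,0): the formula yields 0, φ is 1.
(iv) fails at (0,0,0,1): the formula yields 0, φ is 1.
That leaves (ii). Evaluating it on every row reproduces the table of φ exactly.

ii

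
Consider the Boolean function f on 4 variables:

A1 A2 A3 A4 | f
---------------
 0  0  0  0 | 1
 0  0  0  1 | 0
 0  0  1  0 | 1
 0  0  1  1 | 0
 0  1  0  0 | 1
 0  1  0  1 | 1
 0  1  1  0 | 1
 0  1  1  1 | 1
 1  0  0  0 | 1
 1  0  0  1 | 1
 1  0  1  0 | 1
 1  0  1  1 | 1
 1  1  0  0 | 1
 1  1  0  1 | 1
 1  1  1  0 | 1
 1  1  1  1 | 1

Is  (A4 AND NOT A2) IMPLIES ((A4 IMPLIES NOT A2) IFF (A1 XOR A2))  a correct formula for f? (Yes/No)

Yes

Check the formula against f row by row:
  A1=0, A2=0, A3=0, A4=0: formula gives 1, f = 1 ✓
  A1=0, A2=0, A3=0, A4=1: formula gives 0, f = 0 ✓
  A1=0, A2=0, A3=1, A4=0: formula gives 1, f = 1 ✓
  A1=0, A2=0, A3=1, A4=1: formula gives 0, f = 0 ✓
  … (the remaining 12 rows also agree.)
No disagreement on any input; they are logically equivalent.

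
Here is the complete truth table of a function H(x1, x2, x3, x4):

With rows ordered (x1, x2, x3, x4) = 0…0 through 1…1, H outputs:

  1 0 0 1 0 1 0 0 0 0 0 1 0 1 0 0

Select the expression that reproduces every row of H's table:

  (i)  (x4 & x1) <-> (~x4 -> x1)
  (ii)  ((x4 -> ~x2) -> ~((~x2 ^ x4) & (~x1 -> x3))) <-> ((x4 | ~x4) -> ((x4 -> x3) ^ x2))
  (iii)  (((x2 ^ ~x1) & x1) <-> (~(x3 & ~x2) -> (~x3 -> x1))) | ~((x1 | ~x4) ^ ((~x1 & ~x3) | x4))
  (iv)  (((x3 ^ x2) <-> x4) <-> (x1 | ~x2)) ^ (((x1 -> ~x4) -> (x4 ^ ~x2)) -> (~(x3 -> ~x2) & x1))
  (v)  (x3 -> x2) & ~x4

(i) fails at (0,0,1,0): the formula yields 1, H is 0.
(iii) fails at (0,0,0,1): the formula yields 1, H is 0.
(iv) fails at (0,0,0,1): the formula yields 1, H is 0.
(v) fails at (0,0,1,1): the formula yields 0, H is 1.
Only (ii) survives; checking it on all 16 rows confirms it matches H.

ii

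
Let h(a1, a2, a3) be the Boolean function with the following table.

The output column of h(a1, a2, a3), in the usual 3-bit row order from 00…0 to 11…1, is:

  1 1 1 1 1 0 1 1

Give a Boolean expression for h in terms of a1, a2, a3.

Only row (1,0,1) gives 0. So h is 1 everywhere except there — the complement of the minterm a1·¬a2·a3.

h(a1, a2, a3) = ((a1 · a2') · a3)'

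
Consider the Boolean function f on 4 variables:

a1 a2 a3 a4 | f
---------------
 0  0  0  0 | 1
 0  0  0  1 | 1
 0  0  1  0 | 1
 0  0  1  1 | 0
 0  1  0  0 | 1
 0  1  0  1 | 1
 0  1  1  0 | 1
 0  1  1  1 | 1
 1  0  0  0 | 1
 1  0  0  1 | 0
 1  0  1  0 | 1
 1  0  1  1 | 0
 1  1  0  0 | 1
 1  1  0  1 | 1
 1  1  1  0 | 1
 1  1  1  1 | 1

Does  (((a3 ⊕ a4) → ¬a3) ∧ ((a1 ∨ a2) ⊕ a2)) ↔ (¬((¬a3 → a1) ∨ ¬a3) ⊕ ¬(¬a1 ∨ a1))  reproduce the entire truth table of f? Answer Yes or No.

No

Check the formula against f row by row:
  a1=0, a2=0, a3=0, a4=0: formula gives 1, f = 1 ✓
  a1=0, a2=0, a3=0, a4=1: formula gives 1, f = 1 ✓
  a1=0, a2=0, a3=1, a4=0: formula gives 1, f = 1 ✓
  a1=0, a2=0, a3=1, a4=1: formula gives 1, but f = 0 ✗
Row (0,0,1,1) is a counterexample, so the formula is not equivalent to f.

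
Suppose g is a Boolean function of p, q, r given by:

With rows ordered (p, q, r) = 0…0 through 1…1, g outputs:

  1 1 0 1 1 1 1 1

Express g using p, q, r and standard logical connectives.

Only row (0,1,0) gives 0. So g is 1 everywhere except there — the complement of the minterm ¬p·q·¬r.

g(p, q, r) = not ((not p and q) and not r)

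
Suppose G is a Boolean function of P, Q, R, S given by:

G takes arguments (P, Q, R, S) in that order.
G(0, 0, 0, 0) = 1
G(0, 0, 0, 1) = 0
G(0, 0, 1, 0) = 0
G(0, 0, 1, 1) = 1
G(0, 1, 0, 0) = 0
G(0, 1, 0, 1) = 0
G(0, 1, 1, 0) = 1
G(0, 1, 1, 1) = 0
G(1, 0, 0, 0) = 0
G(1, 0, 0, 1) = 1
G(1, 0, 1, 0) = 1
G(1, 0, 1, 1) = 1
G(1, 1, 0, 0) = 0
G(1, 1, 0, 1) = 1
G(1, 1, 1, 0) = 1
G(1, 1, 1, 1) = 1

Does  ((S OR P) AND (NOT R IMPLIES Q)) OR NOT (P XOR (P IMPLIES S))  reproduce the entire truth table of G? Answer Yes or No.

Test each input against both G and the formula:
  P=0, Q=0, R=0, S=0: formula gives 0, but G = 1 ✗
A single disagreement suffices: at (0,0,0,0) they differ, so the formula does not compute G.

No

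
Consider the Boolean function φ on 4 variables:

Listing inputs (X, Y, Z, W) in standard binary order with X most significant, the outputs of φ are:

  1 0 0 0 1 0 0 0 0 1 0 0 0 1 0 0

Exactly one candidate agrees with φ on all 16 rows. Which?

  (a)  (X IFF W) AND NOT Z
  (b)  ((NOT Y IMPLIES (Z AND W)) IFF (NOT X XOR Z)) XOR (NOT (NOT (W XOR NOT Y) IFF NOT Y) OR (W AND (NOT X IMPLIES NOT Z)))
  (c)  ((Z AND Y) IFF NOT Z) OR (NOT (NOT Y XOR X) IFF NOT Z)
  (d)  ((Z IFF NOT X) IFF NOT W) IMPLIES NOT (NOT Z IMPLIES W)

a

(b) disagrees with φ on (0,0,0,1) (formula → 1, table → 0); rule it out.
(c) disagrees with φ on (0,0,0,0) (formula → 0, table → 1); rule it out.
(d) disagrees with φ on (0,0,1,1) (formula → 1, table → 0); rule it out.
Only (a) survives; checking it on all 16 rows confirms it matches φ.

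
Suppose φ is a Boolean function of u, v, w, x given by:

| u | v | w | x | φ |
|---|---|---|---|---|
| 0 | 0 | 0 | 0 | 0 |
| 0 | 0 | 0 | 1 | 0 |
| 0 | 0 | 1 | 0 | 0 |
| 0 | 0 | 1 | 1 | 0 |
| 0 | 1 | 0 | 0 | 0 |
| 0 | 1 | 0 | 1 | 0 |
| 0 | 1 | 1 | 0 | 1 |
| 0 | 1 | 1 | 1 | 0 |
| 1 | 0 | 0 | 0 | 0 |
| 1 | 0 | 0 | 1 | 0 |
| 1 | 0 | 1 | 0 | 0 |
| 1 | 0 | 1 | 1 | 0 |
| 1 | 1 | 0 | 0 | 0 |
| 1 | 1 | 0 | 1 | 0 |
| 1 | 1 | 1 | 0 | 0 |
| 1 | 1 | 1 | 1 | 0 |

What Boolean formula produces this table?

φ(u, v, w, x) = ((~u & v) & w) & ~x

φ is 1 on exactly one input, (0,1,1,0), whose minterm is ¬u·v·w·¬x. So φ is just that conjunction.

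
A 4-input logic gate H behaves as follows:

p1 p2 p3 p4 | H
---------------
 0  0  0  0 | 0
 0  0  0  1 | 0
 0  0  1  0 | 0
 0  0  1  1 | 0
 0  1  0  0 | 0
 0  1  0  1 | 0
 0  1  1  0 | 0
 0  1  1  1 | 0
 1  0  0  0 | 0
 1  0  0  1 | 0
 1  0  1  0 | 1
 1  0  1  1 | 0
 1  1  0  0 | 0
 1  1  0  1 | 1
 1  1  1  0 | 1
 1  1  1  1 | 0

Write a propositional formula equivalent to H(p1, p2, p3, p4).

H(p1, p2, p3, p4) = ((((p1 · p2') · p3) · p4') + (((p1 · p2) · p3') · p4)) + (((p1 · p2) · p3) · p4')

H=1 on 3 inputs: (1,0,1,0), (1,1,0,1), (1,1,1,0). Reading each as a conjunction of literals (p1·¬p2·p3·¬p4, p1·p2·¬p3·p4, p1·p2·p3·¬p4) and taking the OR gives the canonical DNF.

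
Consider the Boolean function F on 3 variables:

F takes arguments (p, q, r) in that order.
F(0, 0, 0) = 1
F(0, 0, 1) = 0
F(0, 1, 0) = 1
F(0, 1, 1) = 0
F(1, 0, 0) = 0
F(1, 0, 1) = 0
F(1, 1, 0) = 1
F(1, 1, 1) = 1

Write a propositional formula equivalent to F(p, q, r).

F=1 on 4 inputs: (0,0,0), (0,1,0), (1,1,0), (1,1,1). Reading each as a conjunction of literals (¬p·¬q·¬r, ¬p·q·¬r, p·q·¬r, p·q·r) and taking the OR gives the canonical DNF.

F(p, q, r) = ((((NOT p AND NOT q) AND NOT r) OR ((NOT p AND q) AND NOT r)) OR ((p AND q) AND NOT r)) OR ((p AND q) AND r)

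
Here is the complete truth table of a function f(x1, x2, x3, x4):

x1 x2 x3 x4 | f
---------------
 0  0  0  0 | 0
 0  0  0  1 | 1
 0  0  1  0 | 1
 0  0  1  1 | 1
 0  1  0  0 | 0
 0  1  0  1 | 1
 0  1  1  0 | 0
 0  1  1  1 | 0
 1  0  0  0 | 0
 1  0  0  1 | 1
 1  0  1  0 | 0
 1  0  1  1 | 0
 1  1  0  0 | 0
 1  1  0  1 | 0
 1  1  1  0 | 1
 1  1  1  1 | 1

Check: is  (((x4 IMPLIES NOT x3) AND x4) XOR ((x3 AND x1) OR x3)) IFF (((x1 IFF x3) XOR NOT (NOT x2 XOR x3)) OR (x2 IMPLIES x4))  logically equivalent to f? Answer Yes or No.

Test each input against both f and the formula:
  x1=0, x2=0, x3=0, x4=0: formula gives 0, f = 0 ✓
  x1=0, x2=0, x3=0, x4=1: formula gives 1, f = 1 ✓
  x1=0, x2=0, x3=1, x4=0: formula gives 1, f = 1 ✓
  x1=0, x2=0, x3=1, x4=1: formula gives 1, f = 1 ✓
  x1=0, x2=1, x3=0, x4=0: formula gives 1, but f = 0 ✗
Since they disagree at (0,1,0,0), the expression is not a correct formula for f.

No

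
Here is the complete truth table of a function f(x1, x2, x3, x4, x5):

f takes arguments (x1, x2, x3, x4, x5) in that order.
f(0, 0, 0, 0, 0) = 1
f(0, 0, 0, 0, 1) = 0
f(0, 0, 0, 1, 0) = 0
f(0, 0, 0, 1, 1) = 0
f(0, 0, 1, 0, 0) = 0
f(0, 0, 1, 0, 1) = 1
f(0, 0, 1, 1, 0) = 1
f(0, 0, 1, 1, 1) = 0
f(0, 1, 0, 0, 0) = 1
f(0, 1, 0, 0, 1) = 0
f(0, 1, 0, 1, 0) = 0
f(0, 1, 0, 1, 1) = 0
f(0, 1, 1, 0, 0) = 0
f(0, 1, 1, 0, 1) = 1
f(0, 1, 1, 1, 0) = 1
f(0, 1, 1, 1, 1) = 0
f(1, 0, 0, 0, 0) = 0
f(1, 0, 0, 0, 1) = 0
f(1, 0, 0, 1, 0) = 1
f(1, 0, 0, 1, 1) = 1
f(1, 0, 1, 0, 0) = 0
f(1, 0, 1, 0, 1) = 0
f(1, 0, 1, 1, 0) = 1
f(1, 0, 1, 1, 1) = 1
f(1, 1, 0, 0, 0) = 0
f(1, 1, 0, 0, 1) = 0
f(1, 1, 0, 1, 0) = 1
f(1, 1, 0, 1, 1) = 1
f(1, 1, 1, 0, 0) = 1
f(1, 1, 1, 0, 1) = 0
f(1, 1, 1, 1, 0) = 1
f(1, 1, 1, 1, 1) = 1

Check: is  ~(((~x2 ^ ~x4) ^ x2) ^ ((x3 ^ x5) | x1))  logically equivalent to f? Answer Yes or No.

Test each input against both f and the formula:
  x1=0, x2=0, x3=0, x4=0, x5=0: formula gives 1, f = 1 ✓
  x1=0, x2=0, x3=0, x4=0, x5=1: formula gives 0, f = 0 ✓
  x1=0, x2=0, x3=0, x4=1, x5=0: formula gives 0, f = 0 ✓
  x1=0, x2=0, x3=0, x4=1, x5=1: formula gives 1, but f = 0 ✗
A single disagreement suffices: at (0,0,0,1,1) they differ, so the formula does not compute f.

No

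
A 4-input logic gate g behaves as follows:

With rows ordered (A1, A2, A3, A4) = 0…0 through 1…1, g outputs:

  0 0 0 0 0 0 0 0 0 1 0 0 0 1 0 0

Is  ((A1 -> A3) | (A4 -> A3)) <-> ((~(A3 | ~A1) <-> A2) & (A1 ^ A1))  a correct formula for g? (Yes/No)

Test each input against both g and the formula:
  A1=0, A2=0, A3=0, A4=0: formula gives 0, g = 0 ✓
  A1=0, A2=0, A3=0, A4=1: formula gives 0, g = 0 ✓
  A1=0, A2=0, A3=1, A4=0: formula gives 0, g = 0 ✓
  A1=0, A2=0, A3=1, A4=1: formula gives 0, g = 0 ✓
  …and likewise for the remaining 12 rows.
Every row agrees, so the formula is equivalent.

Yes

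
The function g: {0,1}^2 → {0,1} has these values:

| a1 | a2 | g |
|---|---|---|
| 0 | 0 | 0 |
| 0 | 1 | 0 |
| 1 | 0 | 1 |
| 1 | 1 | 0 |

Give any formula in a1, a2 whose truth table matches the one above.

g(a1, a2) = a1 and not a2

Only row (1,0) gives 1. That row's minterm a1·¬a2 is g directly.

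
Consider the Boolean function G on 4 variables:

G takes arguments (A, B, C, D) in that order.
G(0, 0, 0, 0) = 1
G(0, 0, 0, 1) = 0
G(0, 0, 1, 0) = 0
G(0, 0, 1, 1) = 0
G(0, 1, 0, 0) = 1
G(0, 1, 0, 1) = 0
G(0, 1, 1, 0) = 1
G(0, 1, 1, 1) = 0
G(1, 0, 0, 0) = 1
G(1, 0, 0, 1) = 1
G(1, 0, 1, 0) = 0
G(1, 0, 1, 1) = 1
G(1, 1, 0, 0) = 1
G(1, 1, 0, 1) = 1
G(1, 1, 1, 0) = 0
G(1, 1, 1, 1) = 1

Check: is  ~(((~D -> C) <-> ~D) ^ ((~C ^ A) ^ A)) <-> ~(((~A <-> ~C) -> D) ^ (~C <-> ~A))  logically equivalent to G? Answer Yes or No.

No

Check the formula against G row by row:
  A=0, B=0, C=0, D=0: formula gives 1, G = 1 ✓
  A=0, B=0, C=0, D=1: formula gives 0, G = 0 ✓
  A=0, B=0, C=1, D=0: formula gives 1, but G = 0 ✗
A single disagreement suffices: at (0,0,1,0) they differ, so the formula does not compute G.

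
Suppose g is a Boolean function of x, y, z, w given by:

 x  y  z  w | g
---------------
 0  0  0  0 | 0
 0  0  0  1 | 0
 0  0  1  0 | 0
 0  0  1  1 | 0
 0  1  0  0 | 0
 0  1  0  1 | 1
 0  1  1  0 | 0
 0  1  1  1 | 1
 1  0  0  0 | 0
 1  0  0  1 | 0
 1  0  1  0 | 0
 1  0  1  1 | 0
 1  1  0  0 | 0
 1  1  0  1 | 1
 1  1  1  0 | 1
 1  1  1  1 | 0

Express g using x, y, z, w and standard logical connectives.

g(x, y, z, w) = (((((¬x ∧ y) ∧ ¬z) ∧ w) ∨ (((¬x ∧ y) ∧ z) ∧ w)) ∨ (((x ∧ y) ∧ ¬z) ∧ w)) ∨ (((x ∧ y) ∧ z) ∧ ¬w)

g=1 on 4 inputs: (0,1,0,1), (0,1,1,1), (1,1,0,1), (1,1,1,0). Reading each as a conjunction of literals (¬x·y·¬z·w, ¬x·y·z·w, x·y·¬z·w, x·y·z·¬w) and taking the OR gives the canonical DNF.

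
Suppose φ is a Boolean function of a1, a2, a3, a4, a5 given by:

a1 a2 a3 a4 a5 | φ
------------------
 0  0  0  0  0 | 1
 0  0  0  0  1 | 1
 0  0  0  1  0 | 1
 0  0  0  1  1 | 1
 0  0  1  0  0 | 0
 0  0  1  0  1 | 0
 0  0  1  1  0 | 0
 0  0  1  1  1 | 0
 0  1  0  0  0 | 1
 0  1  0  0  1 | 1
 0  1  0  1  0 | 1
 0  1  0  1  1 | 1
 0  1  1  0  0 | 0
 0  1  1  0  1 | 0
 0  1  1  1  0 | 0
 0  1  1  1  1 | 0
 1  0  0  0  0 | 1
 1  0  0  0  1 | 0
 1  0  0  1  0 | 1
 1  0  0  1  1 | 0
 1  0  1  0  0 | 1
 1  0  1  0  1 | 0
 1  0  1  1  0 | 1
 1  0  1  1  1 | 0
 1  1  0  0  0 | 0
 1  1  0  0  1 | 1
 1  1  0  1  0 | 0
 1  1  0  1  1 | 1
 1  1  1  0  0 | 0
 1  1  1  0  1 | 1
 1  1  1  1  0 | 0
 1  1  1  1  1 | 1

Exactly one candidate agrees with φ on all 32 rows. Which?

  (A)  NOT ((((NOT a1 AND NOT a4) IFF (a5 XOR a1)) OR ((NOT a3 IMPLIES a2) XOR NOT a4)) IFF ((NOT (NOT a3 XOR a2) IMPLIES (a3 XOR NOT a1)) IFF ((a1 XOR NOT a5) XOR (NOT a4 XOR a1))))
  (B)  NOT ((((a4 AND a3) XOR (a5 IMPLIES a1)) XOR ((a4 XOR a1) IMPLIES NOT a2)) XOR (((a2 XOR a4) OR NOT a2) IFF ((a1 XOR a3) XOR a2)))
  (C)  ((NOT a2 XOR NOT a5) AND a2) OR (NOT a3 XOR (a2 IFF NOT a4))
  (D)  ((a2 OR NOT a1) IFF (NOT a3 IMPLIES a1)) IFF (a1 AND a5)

(A): at (0,0,0,0,1) it gives 0, but φ = 1 — eliminated.
(B): at (0,0,0,0,1) it gives 0, but φ = 1 — eliminated.
(C): at (0,0,0,1,0) it gives 0, but φ = 1 — eliminated.
Only (D) survives; checking it on all 32 rows confirms it matches φ.

D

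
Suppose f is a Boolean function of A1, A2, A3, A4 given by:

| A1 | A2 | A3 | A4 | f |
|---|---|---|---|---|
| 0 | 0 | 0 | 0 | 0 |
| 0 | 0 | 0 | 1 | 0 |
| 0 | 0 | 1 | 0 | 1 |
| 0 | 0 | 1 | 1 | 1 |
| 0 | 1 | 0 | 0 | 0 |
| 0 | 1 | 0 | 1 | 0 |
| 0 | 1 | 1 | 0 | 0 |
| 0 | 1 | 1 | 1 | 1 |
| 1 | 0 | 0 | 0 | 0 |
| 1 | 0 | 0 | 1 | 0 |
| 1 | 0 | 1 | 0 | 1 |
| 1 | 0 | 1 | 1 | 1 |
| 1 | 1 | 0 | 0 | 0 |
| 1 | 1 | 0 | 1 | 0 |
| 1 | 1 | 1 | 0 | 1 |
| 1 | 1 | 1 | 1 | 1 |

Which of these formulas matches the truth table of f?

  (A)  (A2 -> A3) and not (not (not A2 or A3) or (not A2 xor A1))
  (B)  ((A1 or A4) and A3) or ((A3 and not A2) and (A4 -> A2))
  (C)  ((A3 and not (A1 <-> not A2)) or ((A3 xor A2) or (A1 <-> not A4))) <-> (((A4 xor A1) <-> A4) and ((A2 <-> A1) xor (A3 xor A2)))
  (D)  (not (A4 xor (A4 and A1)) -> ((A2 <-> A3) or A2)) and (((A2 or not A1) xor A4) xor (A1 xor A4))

B

(A) disagrees with f on (0,0,1,0) (formula → 0, table → 1); rule it out.
(C) disagrees with f on (0,0,0,1) (formula → 1, table → 0); rule it out.
(D) disagrees with f on (0,0,0,0) (formula → 1, table → 0); rule it out.
Only (B) survives; checking it on all 16 rows confirms it matches f.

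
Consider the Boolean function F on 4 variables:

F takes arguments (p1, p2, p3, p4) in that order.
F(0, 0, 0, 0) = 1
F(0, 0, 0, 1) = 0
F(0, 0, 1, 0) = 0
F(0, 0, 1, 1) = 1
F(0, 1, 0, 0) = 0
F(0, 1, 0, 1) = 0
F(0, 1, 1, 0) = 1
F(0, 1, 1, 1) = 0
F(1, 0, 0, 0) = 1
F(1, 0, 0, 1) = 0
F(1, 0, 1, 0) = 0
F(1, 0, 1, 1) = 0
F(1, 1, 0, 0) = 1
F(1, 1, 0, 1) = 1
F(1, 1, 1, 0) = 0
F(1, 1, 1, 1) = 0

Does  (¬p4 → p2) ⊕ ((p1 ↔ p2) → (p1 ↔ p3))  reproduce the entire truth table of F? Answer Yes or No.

Evaluate (¬p4 → p2) ⊕ ((p1 ↔ p2) → (p1 ↔ p3)) on each row and compare to F:
  p1=0, p2=0, p3=0, p4=0: formula gives 1, F = 1 ✓
  p1=0, p2=0, p3=0, p4=1: formula gives 0, F = 0 ✓
  p1=0, p2=0, p3=1, p4=0: formula gives 0, F = 0 ✓
  p1=0, p2=0, p3=1, p4=1: formula gives 1, F = 1 ✓
  …
  p1=0, p2=1, p3=1, p4=0: formula gives 0, but F = 1 ✗
Row (0,1,1,0) is a counterexample, so the formula is not equivalent to F.

No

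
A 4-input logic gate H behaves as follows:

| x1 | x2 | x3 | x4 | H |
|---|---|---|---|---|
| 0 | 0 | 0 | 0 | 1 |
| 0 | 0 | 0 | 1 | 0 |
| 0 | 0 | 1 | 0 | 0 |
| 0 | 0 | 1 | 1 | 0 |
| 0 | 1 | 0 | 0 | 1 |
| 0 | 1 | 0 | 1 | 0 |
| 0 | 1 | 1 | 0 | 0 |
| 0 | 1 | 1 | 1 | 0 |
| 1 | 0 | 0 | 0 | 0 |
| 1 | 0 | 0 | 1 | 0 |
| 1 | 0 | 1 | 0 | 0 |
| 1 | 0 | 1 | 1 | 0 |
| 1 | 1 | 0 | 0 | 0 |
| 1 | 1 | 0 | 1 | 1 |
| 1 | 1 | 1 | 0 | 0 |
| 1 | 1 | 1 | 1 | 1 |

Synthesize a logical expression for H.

H=1 on 4 inputs: (0,0,0,0), (0,1,0,0), (1,1,0,1), (1,1,1,1). Reading each as a conjunction of literals (¬x1·¬x2·¬x3·¬x4, ¬x1·x2·¬x3·¬x4, x1·x2·¬x3·x4, x1·x2·x3·x4) and taking the OR gives the canonical DNF.

H(x1, x2, x3, x4) = (((((NOT x1 AND NOT x2) AND NOT x3) AND NOT x4) OR (((NOT x1 AND x2) AND NOT x3) AND NOT x4)) OR (((x1 AND x2) AND NOT x3) AND x4)) OR (((x1 AND x2) AND x3) AND x4)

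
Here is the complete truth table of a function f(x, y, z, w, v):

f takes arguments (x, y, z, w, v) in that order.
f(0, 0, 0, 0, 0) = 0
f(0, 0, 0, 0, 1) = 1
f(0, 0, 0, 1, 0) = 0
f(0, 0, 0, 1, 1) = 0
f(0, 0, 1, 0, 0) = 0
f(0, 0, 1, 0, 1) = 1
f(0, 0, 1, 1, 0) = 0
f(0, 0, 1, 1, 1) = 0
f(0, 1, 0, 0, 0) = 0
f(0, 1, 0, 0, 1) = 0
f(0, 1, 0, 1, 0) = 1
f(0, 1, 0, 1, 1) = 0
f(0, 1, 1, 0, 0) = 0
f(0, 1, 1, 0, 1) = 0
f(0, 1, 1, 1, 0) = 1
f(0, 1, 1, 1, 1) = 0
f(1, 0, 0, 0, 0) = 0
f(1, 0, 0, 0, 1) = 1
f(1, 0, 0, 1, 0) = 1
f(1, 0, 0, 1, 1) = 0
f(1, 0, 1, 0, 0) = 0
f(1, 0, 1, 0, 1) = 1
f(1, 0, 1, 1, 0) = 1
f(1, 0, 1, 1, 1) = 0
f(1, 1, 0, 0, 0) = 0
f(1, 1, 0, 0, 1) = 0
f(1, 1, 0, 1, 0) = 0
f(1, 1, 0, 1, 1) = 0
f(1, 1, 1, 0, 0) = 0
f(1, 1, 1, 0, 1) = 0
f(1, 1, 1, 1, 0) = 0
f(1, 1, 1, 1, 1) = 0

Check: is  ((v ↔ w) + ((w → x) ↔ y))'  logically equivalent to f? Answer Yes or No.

Check the formula against f row by row:
  x=0, y=0, z=0, w=0, v=0: formula gives 0, f = 0 ✓
  x=0, y=0, z=0, w=0, v=1: formula gives 1, f = 1 ✓
  x=0, y=0, z=0, w=1, v=0: formula gives 0, f = 0 ✓
  x=0, y=0, z=0, w=1, v=1: formula gives 0, f = 0 ✓
  … (the remaining 28 rows also agree.)
No disagreement on any input; they are logically equivalent.

Yes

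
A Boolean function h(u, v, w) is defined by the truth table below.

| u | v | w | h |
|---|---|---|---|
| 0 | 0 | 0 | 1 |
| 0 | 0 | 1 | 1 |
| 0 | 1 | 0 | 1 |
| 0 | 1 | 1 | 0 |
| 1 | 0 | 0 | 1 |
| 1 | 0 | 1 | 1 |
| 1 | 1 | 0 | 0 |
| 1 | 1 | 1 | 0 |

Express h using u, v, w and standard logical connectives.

There are just 3 zero rows: (0,1,1), (1,1,0), (1,1,1). Their minterms are ¬u·v·w, u·v·¬w, u·v·w; the OR of those covers precisely the 0-outputs, and negating it yields h.

h(u, v, w) = ¬((((¬u ∧ v) ∧ w) ∨ ((u ∧ v) ∧ ¬w)) ∨ ((u ∧ v) ∧ w))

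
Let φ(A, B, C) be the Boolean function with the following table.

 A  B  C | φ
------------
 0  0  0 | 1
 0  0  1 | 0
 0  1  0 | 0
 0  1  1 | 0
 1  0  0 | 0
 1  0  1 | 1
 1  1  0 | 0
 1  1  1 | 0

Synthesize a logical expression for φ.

φ=1 on 2 inputs: (0,0,0), (1,0,1). Reading each as a conjunction of literals (¬A·¬B·¬C, A·¬B·C) and taking the OR gives the canonical DNF.

φ(A, B, C) = ((NOT A AND NOT B) AND NOT C) OR ((A AND NOT B) AND C)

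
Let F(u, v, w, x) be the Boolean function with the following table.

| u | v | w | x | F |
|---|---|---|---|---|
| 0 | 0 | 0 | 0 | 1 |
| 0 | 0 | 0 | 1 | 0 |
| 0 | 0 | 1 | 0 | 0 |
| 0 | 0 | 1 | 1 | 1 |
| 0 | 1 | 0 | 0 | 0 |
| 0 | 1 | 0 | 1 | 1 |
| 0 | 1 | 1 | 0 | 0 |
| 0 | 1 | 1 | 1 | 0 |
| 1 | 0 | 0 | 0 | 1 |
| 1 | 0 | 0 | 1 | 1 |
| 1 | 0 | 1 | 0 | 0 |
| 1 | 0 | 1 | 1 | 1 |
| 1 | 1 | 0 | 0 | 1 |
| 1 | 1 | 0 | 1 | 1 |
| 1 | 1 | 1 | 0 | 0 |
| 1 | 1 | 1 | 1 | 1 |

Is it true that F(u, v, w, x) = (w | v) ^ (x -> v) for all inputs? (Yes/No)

No

Check the formula against F row by row:
  u=0, v=0, w=0, x=0: formula gives 1, F = 1 ✓
  u=0, v=0, w=0, x=1: formula gives 0, F = 0 ✓
  u=0, v=0, w=1, x=0: formula gives 0, F = 0 ✓
  u=0, v=0, w=1, x=1: formula gives 1, F = 1 ✓
  …
  u=0, v=1, w=0, x=1: formula gives 0, but F = 1 ✗
A single disagreement suffices: at (0,1,0,1) they differ, so the formula does not compute F.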